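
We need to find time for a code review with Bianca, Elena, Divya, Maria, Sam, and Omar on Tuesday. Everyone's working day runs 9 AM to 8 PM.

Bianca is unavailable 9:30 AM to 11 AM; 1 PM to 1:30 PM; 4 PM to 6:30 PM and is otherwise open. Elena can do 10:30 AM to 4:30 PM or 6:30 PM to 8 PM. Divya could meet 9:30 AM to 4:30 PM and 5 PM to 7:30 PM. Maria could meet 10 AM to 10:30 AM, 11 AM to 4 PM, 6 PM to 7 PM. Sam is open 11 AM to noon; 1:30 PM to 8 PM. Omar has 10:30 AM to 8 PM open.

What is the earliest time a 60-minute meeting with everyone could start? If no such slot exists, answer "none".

Bianca free: 09:00-09:30, 11:00-13:00, 13:30-16:00, 18:30-20:00 (invert busy blocks within the working day).
Elena free: 10:30-16:30, 18:30-20:00.
Divya free: 09:30-16:30, 17:00-19:30.
Maria free: 10:00-10:30, 11:00-16:00, 18:00-19:00.
Sam free: 11:00-12:00, 13:30-20:00.
Omar free: 10:30-20:00.
Bianca ∩ Elena: 11:00-13:00, 13:30-16:00, 18:30-20:00.
Bianca ∩ Elena ∩ Divya: 11:00-13:00, 13:30-16:00, 18:30-19:30.
Bianca ∩ Elena ∩ Divya ∩ Maria: 11:00-13:00, 13:30-16:00, 18:30-19:00.
Bianca ∩ Elena ∩ Divya ∩ Maria ∩ Sam: 11:00-12:00, 13:30-16:00, 18:30-19:00.
Bianca ∩ Elena ∩ Divya ∩ Maria ∩ Sam ∩ Omar: 11:00-12:00, 13:30-16:00, 18:30-19:00.
The first common window of at least 60 minutes is 11:00-12:00, so the earliest start is 11:00.

11:00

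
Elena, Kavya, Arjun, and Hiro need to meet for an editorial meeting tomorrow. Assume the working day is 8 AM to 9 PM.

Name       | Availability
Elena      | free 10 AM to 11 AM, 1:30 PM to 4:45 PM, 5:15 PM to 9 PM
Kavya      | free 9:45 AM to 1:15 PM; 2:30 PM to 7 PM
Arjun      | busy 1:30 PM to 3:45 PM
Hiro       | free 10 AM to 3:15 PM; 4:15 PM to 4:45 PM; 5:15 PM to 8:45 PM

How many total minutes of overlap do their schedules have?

Elena free: 10:00-11:00, 13:30-16:45, 17:15-21:00.
Kavya free: 09:45-13:15, 14:30-19:00.
Arjun free: 08:00-13:30, 15:45-21:00 (invert busy blocks within the working day).
Hiro free: 10:00-15:15, 16:15-16:45, 17:15-20:45.
Elena ∩ Kavya: 10:00-11:00, 14:30-16:45, 17:15-19:00.
Elena ∩ Kavya ∩ Arjun: 10:00-11:00, 15:45-16:45, 17:15-19:00.
Elena ∩ Kavya ∩ Arjun ∩ Hiro: 10:00-11:00, 16:15-16:45, 17:15-19:00.
Summing the common windows: 60 + 30 + 105 = 195 minutes.

195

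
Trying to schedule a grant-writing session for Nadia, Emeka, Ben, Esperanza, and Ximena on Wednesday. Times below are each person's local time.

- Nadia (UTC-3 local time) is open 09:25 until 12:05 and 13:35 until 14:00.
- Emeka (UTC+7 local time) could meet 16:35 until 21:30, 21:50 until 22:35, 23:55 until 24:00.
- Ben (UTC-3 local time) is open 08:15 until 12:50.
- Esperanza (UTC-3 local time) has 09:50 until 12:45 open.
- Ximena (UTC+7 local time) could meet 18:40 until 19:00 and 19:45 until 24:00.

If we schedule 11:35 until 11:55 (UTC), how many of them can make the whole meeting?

Nadia in UTC: 12:25-15:05, 16:35-17:00 (add 3h to convert from UTC-3).
Emeka in UTC: 09:35-14:30, 14:50-15:35, 16:55-17:00 (subtract 7h to convert from UTC+7).
Ben in UTC: 11:15-15:50 (add 3h to convert from UTC-3).
Esperanza in UTC: 12:50-15:45 (add 3h to convert from UTC-3).
Ximena in UTC: 11:40-12:00, 12:45-17:00 (subtract 7h to convert from UTC+7).
Emeka and Ben can make the full 11:35-11:55 slot — that's 2.

2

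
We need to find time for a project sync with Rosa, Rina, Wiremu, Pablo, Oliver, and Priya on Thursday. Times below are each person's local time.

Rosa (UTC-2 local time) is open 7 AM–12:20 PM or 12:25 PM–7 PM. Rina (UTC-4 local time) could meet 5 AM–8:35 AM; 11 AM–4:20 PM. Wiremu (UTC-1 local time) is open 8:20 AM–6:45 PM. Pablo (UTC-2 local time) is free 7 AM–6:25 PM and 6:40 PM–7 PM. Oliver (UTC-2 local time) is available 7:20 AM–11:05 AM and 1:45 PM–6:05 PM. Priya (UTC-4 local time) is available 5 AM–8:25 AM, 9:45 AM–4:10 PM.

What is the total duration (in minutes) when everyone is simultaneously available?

425

Rosa in UTC: 09:00-14:20, 14:25-21:00 (add 2h to convert from UTC-2).
Rina in UTC: 09:00-12:35, 15:00-20:20 (add 4h to convert from UTC-4).
Wiremu in UTC: 09:20-19:45 (add 1h to convert from UTC-1).
Pablo in UTC: 09:00-20:25, 20:40-21:00 (add 2h to convert from UTC-2).
Oliver in UTC: 09:20-13:05, 15:45-20:05 (add 2h to convert from UTC-2).
Priya in UTC: 09:00-12:25, 13:45-20:10 (add 4h to convert from UTC-4).
Rosa ∩ Rina: 09:00-12:35, 15:00-20:20.
Rosa ∩ Rina ∩ Wiremu: 09:20-12:35, 15:00-19:45.
Rosa ∩ Rina ∩ Wiremu ∩ Pablo: 09:20-12:35, 15:00-19:45.
Rosa ∩ Rina ∩ Wiremu ∩ Pablo ∩ Oliver: 09:20-12:35, 15:45-19:45.
Rosa ∩ Rina ∩ Wiremu ∩ Pablo ∩ Oliver ∩ Priya: 09:20-12:25, 15:45-19:45.
Those are the intersection windows.
Summing the common windows: 185 + 240 = 425 minutes.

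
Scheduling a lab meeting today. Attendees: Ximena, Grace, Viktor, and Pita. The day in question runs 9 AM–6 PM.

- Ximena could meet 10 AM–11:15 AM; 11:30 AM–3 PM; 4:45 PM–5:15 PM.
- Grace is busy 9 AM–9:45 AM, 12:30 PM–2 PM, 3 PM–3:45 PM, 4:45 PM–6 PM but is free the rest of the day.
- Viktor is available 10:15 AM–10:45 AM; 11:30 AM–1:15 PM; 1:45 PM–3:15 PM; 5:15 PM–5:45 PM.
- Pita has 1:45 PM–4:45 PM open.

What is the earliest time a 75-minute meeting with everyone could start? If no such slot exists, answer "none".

none

Ximena free: 10:00-11:15, 11:30-15:00, 16:45-17:15.
Grace free: 09:45-12:30, 14:00-15:00, 15:45-16:45 (invert busy blocks within the working day).
Viktor free: 10:15-10:45, 11:30-13:15, 13:45-15:15, 17:15-17:45.
Pita free: 13:45-16:45.
Ximena ∩ Grace: 10:00-11:15, 11:30-12:30, 14:00-15:00.
Ximena ∩ Grace ∩ Viktor: 10:15-10:45, 11:30-12:30, 14:00-15:00.
Ximena ∩ Grace ∩ Viktor ∩ Pita: 14:00-15:00.
No common window is at least 75 minutes long.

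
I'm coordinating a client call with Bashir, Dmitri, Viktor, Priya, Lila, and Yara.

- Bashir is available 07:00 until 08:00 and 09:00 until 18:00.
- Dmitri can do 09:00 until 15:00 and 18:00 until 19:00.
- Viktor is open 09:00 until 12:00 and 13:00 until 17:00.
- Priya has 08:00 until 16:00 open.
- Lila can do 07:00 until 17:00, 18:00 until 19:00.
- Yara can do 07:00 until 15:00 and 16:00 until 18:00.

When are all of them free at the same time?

Bashir ∩ Dmitri: 09:00-15:00.
Bashir ∩ Dmitri ∩ Viktor: 09:00-12:00, 13:00-15:00.
Bashir ∩ Dmitri ∩ Viktor ∩ Priya: 09:00-12:00, 13:00-15:00.
Bashir ∩ Dmitri ∩ Viktor ∩ Priya ∩ Lila: 09:00-12:00, 13:00-15:00.
Bashir ∩ Dmitri ∩ Viktor ∩ Priya ∩ Lila ∩ Yara: 09:00-12:00, 13:00-15:00.

09:00-12:00, 13:00-15:00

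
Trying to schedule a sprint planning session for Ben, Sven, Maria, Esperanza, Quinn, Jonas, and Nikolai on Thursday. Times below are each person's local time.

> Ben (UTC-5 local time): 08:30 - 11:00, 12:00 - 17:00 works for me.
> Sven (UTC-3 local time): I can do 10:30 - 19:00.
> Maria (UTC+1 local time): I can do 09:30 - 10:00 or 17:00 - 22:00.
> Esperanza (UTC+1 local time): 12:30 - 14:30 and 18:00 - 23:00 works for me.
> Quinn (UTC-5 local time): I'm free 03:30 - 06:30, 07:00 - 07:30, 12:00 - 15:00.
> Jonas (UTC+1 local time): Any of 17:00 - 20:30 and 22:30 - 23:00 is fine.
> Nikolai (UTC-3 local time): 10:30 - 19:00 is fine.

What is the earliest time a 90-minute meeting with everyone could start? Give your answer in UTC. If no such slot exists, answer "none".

Ben in UTC: 13:30-16:00, 17:00-22:00 (add 5h to convert from UTC-5).
Sven in UTC: 13:30-22:00 (add 3h to convert from UTC-3).
Maria in UTC: 08:30-09:00, 16:00-21:00 (subtract 1h to convert from UTC+1).
Esperanza in UTC: 11:30-13:30, 17:00-22:00 (subtract 1h to convert from UTC+1).
Quinn in UTC: 08:30-11:30, 12:00-12:30, 17:00-20:00 (add 5h to convert from UTC-5).
Jonas in UTC: 16:00-19:30, 21:30-22:00 (subtract 1h to convert from UTC+1).
Nikolai in UTC: 13:30-22:00 (add 3h to convert from UTC-3).
Ben ∩ Sven: 13:30-16:00, 17:00-22:00.
Ben ∩ Sven ∩ Maria: 17:00-21:00.
Ben ∩ Sven ∩ Maria ∩ Esperanza: 17:00-21:00.
Ben ∩ Sven ∩ Maria ∩ Esperanza ∩ Quinn: 17:00-20:00.
Ben ∩ Sven ∩ Maria ∩ Esperanza ∩ Quinn ∩ Jonas: 17:00-19:30.
Ben ∩ Sven ∩ Maria ∩ Esperanza ∩ Quinn ∩ Jonas ∩ Nikolai: 17:00-19:30.
The first common window of at least 90 minutes is 17:00-19:30, so the earliest start is 17:00.

17:00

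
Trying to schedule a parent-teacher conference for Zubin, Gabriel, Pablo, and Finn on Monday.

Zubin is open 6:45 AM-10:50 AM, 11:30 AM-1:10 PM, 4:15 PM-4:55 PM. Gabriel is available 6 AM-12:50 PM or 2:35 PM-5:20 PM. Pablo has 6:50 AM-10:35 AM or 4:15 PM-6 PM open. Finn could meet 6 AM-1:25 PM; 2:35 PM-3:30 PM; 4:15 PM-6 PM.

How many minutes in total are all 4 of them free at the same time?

Zubin ∩ Gabriel: 06:45-10:50, 11:30-12:50, 16:15-16:55.
Zubin ∩ Gabriel ∩ Pablo: 06:50-10:35, 16:15-16:55.
Zubin ∩ Gabriel ∩ Pablo ∩ Finn: 06:50-10:35, 16:15-16:55.
Those are the intersection windows.
Summing the common windows: 225 + 40 = 265 minutes.

265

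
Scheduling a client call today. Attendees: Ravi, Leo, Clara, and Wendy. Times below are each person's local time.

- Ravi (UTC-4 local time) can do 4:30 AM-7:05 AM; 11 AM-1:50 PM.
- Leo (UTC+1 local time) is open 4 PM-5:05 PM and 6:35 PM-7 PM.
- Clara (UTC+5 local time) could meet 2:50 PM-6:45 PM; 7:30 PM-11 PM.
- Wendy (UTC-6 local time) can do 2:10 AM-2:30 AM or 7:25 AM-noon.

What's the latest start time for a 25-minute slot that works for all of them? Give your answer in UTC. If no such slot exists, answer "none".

15:40

Ravi in UTC: 08:30-11:05, 15:00-17:50 (add 4h to convert from UTC-4).
Leo in UTC: 15:00-16:05, 17:35-18:00 (subtract 1h to convert from UTC+1).
Clara in UTC: 09:50-13:45, 14:30-18:00 (subtract 5h to convert from UTC+5).
Wendy in UTC: 08:10-08:30, 13:25-18:00 (add 6h to convert from UTC-6).
Ravi ∩ Leo: 15:00-16:05, 17:35-17:50.
Ravi ∩ Leo ∩ Clara: 15:00-16:05, 17:35-17:50.
Ravi ∩ Leo ∩ Clara ∩ Wendy: 15:00-16:05, 17:35-17:50.
The last common window of at least 25 minutes is 15:00-16:05; a 25-minute meeting can start as late as 15:40 and still end by 16:05.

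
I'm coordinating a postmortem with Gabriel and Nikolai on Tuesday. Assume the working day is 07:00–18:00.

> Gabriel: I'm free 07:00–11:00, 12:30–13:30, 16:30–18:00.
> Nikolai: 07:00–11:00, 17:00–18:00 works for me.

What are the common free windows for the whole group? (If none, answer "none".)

07:00-11:00, 17:00-18:00

Gabriel ∩ Nikolai: 07:00-11:00, 17:00-18:00.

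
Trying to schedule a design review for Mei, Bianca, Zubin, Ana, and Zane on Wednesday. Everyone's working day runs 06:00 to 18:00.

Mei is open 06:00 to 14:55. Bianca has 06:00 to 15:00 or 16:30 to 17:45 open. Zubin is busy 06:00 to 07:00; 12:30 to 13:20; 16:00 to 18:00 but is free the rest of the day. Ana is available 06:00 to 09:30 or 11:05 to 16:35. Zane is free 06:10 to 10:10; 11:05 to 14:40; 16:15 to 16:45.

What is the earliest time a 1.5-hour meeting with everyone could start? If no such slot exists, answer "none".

07:00

Mei free: 06:00-14:55.
Bianca free: 06:00-15:00, 16:30-17:45.
Zubin free: 07:00-12:30, 13:20-16:00 (invert busy blocks within the working day).
Ana free: 06:00-09:30, 11:05-16:35.
Zane free: 06:10-10:10, 11:05-14:40, 16:15-16:45.
Mei ∩ Bianca: 06:00-14:55.
Mei ∩ Bianca ∩ Zubin: 07:00-12:30, 13:20-14:55.
Mei ∩ Bianca ∩ Zubin ∩ Ana: 07:00-09:30, 11:05-12:30, 13:20-14:55.
Mei ∩ Bianca ∩ Zubin ∩ Ana ∩ Zane: 07:00-09:30, 11:05-12:30, 13:20-14:40.
The first common window of at least 90 minutes is 07:00-09:30, so the earliest start is 07:00.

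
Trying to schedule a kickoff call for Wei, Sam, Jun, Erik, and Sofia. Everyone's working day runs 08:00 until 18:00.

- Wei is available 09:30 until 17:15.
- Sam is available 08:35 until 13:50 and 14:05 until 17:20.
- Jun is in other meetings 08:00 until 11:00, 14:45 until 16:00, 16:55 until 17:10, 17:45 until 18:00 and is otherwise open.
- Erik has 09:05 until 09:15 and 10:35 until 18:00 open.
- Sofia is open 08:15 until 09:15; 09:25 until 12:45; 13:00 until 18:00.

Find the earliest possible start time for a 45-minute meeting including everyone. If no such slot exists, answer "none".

Wei free: 09:30-17:15.
Sam free: 08:35-13:50, 14:05-17:20.
Jun free: 11:00-14:45, 16:00-16:55, 17:10-17:45 (invert busy blocks within the working day).
Erik free: 09:05-09:15, 10:35-18:00.
Sofia free: 08:15-09:15, 09:25-12:45, 13:00-18:00.
Wei ∩ Sam: 09:30-13:50, 14:05-17:15.
Wei ∩ Sam ∩ Jun: 11:00-13:50, 14:05-14:45, 16:00-16:55, 17:10-17:15.
Wei ∩ Sam ∩ Jun ∩ Erik: 11:00-13:50, 14:05-14:45, 16:00-16:55, 17:10-17:15.
Wei ∩ Sam ∩ Jun ∩ Erik ∩ Sofia: 11:00-12:45, 13:00-13:50, 14:05-14:45, 16:00-16:55, 17:10-17:15.
The first common window of at least 45 minutes is 11:00-12:45, so the earliest start is 11:00.

11:00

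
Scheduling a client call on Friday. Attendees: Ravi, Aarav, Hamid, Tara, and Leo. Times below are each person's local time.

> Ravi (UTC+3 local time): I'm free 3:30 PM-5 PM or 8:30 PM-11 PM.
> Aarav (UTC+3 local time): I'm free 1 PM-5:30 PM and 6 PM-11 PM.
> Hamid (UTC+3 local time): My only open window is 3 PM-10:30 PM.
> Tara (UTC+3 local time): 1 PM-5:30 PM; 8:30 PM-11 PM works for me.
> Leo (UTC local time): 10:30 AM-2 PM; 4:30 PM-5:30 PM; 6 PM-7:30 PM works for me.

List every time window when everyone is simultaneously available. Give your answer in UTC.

12:30-14:00, 18:00-19:30

Ravi in UTC: 12:30-14:00, 17:30-20:00 (subtract 3h to convert from UTC+3).
Aarav in UTC: 10:00-14:30, 15:00-20:00 (subtract 3h to convert from UTC+3).
Hamid in UTC: 12:00-19:30 (subtract 3h to convert from UTC+3).
Tara in UTC: 10:00-14:30, 17:30-20:00 (subtract 3h to convert from UTC+3).
Leo in UTC: 10:30-14:00, 16:30-17:30, 18:00-19:30.
Ravi ∩ Aarav: 12:30-14:00, 17:30-20:00.
Ravi ∩ Aarav ∩ Hamid: 12:30-14:00, 17:30-19:30.
Ravi ∩ Aarav ∩ Hamid ∩ Tara: 12:30-14:00, 17:30-19:30.
Ravi ∩ Aarav ∩ Hamid ∩ Tara ∩ Leo: 12:30-14:00, 18:00-19:30.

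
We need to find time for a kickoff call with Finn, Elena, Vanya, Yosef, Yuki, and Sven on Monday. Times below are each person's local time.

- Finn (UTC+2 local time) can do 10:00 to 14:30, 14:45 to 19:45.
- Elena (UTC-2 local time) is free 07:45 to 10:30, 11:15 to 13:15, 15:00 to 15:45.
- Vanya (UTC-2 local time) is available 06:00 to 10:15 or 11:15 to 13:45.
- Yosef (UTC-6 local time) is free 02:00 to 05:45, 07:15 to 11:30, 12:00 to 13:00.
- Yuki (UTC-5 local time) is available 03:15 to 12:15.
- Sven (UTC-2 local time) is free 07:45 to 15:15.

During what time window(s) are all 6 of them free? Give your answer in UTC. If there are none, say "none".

09:45-11:45, 13:15-15:15

Finn in UTC: 08:00-12:30, 12:45-17:45 (subtract 2h to convert from UTC+2).
Elena in UTC: 09:45-12:30, 13:15-15:15, 17:00-17:45 (add 2h to convert from UTC-2).
Vanya in UTC: 08:00-12:15, 13:15-15:45 (add 2h to convert from UTC-2).
Yosef in UTC: 08:00-11:45, 13:15-17:30, 18:00-19:00 (add 6h to convert from UTC-6).
Yuki in UTC: 08:15-17:15 (add 5h to convert from UTC-5).
Sven in UTC: 09:45-17:15 (add 2h to convert from UTC-2).
Finn ∩ Elena: 09:45-12:30, 13:15-15:15, 17:00-17:45.
Finn ∩ Elena ∩ Vanya: 09:45-12:15, 13:15-15:15.
Finn ∩ Elena ∩ Vanya ∩ Yosef: 09:45-11:45, 13:15-15:15.
Finn ∩ Elena ∩ Vanya ∩ Yosef ∩ Yuki: 09:45-11:45, 13:15-15:15.
Finn ∩ Elena ∩ Vanya ∩ Yosef ∩ Yuki ∩ Sven: 09:45-11:45, 13:15-15:15.
Those are the intersection windows.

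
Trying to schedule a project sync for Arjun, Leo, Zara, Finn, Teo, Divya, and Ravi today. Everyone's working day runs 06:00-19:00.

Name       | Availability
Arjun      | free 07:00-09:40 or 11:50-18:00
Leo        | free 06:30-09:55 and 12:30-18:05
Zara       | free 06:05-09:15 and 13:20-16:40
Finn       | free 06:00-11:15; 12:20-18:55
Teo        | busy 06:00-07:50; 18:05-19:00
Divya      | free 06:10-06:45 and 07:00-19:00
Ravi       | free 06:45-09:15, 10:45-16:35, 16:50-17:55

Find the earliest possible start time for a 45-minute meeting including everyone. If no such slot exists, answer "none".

07:50

Arjun free: 07:00-09:40, 11:50-18:00.
Leo free: 06:30-09:55, 12:30-18:05.
Zara free: 06:05-09:15, 13:20-16:40.
Finn free: 06:00-11:15, 12:20-18:55.
Teo free: 07:50-18:05 (invert busy blocks within the working day).
Divya free: 06:10-06:45, 07:00-19:00.
Ravi free: 06:45-09:15, 10:45-16:35, 16:50-17:55.
Arjun ∩ Leo: 07:00-09:40, 12:30-18:00.
Arjun ∩ Leo ∩ Zara: 07:00-09:15, 13:20-16:40.
Arjun ∩ Leo ∩ Zara ∩ Finn: 07:00-09:15, 13:20-16:40.
Arjun ∩ Leo ∩ Zara ∩ Finn ∩ Teo: 07:50-09:15, 13:20-16:40.
Arjun ∩ Leo ∩ Zara ∩ Finn ∩ Teo ∩ Divya: 07:50-09:15, 13:20-16:40.
Arjun ∩ Leo ∩ Zara ∩ Finn ∩ Teo ∩ Divya ∩ Ravi: 07:50-09:15, 13:20-16:35.
The first common window of at least 45 minutes is 07:50-09:15, so the earliest start is 07:50.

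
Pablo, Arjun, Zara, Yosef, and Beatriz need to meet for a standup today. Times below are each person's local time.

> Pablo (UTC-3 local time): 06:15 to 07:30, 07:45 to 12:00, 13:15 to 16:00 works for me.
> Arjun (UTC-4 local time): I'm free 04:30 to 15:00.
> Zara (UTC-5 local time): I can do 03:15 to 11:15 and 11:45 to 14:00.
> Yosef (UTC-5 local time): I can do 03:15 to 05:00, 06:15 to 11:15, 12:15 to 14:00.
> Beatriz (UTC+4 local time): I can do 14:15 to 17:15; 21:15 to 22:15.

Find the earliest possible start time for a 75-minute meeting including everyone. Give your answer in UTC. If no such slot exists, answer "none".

Pablo in UTC: 09:15-10:30, 10:45-15:00, 16:15-19:00 (add 3h to convert from UTC-3).
Arjun in UTC: 08:30-19:00 (add 4h to convert from UTC-4).
Zara in UTC: 08:15-16:15, 16:45-19:00 (add 5h to convert from UTC-5).
Yosef in UTC: 08:15-10:00, 11:15-16:15, 17:15-19:00 (add 5h to convert from UTC-5).
Beatriz in UTC: 10:15-13:15, 17:15-18:15 (subtract 4h to convert from UTC+4).
Pablo ∩ Arjun: 09:15-10:30, 10:45-15:00, 16:15-19:00.
Pablo ∩ Arjun ∩ Zara: 09:15-10:30, 10:45-15:00, 16:45-19:00.
Pablo ∩ Arjun ∩ Zara ∩ Yosef: 09:15-10:00, 11:15-15:00, 17:15-19:00.
Pablo ∩ Arjun ∩ Zara ∩ Yosef ∩ Beatriz: 11:15-13:15, 17:15-18:15.
So the common availability across everyone is 11:15-13:15, 17:15-18:15.
The first common window of at least 75 minutes is 11:15-13:15, so the earliest start is 11:15.

11:15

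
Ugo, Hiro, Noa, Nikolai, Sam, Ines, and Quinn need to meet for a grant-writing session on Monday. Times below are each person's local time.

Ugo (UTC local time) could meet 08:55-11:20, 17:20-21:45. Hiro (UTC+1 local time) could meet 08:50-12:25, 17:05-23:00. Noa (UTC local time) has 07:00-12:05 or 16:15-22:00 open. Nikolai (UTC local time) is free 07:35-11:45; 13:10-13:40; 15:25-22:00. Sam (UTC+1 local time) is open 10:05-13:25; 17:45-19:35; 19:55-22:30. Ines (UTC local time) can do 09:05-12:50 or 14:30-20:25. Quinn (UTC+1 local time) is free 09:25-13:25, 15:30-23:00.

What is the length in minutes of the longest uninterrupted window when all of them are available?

135

Ugo in UTC: 08:55-11:20, 17:20-21:45.
Hiro in UTC: 07:50-11:25, 16:05-22:00 (subtract 1h to convert from UTC+1).
Noa in UTC: 07:00-12:05, 16:15-22:00.
Nikolai in UTC: 07:35-11:45, 13:10-13:40, 15:25-22:00.
Sam in UTC: 09:05-12:25, 16:45-18:35, 18:55-21:30 (subtract 1h to convert from UTC+1).
Ines in UTC: 09:05-12:50, 14:30-20:25.
Quinn in UTC: 08:25-12:25, 14:30-22:00 (subtract 1h to convert from UTC+1).
Ugo ∩ Hiro: 08:55-11:20, 17:20-21:45.
Ugo ∩ Hiro ∩ Noa: 08:55-11:20, 17:20-21:45.
Ugo ∩ Hiro ∩ Noa ∩ Nikolai: 08:55-11:20, 17:20-21:45.
Ugo ∩ Hiro ∩ Noa ∩ Nikolai ∩ Sam: 09:05-11:20, 17:20-18:35, 18:55-21:30.
Ugo ∩ Hiro ∩ Noa ∩ Nikolai ∩ Sam ∩ Ines: 09:05-11:20, 17:20-18:35, 18:55-20:25.
Ugo ∩ Hiro ∩ Noa ∩ Nikolai ∩ Sam ∩ Ines ∩ Quinn: 09:05-11:20, 17:20-18:35, 18:55-20:25.
The longest is 09:05-11:20 at 135 minutes.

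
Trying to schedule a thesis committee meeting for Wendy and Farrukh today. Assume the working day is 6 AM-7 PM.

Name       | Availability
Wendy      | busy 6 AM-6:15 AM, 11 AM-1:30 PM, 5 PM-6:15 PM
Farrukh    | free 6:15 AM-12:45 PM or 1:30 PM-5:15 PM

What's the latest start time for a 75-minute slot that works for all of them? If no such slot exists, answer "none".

15:45

Wendy free: 06:15-11:00, 13:30-17:00, 18:15-19:00 (invert busy blocks within the working day).
Farrukh free: 06:15-12:45, 13:30-17:15.
Wendy ∩ Farrukh: 06:15-11:00, 13:30-17:00.
The last common window of at least 75 minutes is 13:30-17:00; a 75-minute meeting can start as late as 15:45 and still end by 17:00.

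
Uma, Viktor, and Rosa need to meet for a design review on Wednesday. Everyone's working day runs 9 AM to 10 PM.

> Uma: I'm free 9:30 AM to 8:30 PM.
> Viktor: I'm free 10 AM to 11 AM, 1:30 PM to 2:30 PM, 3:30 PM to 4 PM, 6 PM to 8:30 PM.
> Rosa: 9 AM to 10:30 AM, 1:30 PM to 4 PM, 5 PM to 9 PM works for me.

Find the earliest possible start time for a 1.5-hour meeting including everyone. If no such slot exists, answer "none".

Uma ∩ Viktor: 10:00-11:00, 13:30-14:30, 15:30-16:00, 18:00-20:30.
Uma ∩ Viktor ∩ Rosa: 10:00-10:30, 13:30-14:30, 15:30-16:00, 18:00-20:30.
Those are the intersection windows.
The first common window of at least 90 minutes is 18:00-20:30, so the earliest start is 18:00.

18:00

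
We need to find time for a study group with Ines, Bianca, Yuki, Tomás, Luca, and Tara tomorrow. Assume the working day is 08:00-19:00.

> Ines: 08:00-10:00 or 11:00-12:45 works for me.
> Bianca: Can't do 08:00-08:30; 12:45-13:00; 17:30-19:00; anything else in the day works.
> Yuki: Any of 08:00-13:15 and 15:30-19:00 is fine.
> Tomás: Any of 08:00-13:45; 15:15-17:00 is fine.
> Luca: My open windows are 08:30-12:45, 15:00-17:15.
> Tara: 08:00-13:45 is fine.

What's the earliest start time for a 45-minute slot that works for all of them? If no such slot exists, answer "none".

Ines free: 08:00-10:00, 11:00-12:45.
Bianca free: 08:30-12:45, 13:00-17:30 (invert busy blocks within the working day).
Yuki free: 08:00-13:15, 15:30-19:00.
Tomás free: 08:00-13:45, 15:15-17:00.
Luca free: 08:30-12:45, 15:00-17:15.
Tara free: 08:00-13:45.
Ines ∩ Bianca: 08:30-10:00, 11:00-12:45.
Ines ∩ Bianca ∩ Yuki: 08:30-10:00, 11:00-12:45.
Ines ∩ Bianca ∩ Yuki ∩ Tomás: 08:30-10:00, 11:00-12:45.
Ines ∩ Bianca ∩ Yuki ∩ Tomás ∩ Luca: 08:30-10:00, 11:00-12:45.
Ines ∩ Bianca ∩ Yuki ∩ Tomás ∩ Luca ∩ Tara: 08:30-10:00, 11:00-12:45.
The first common window of at least 45 minutes is 08:30-10:00, so the earliest start is 08:30.

08:30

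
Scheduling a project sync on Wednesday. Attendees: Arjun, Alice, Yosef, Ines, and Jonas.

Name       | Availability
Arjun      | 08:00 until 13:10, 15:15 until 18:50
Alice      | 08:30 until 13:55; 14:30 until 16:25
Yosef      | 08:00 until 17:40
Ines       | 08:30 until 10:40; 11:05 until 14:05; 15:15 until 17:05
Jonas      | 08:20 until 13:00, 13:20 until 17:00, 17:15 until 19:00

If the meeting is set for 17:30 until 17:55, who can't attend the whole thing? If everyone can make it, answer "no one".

Arjun: free for 17:30-17:55. Alice: not fully free for 17:30-17:55. Yosef: not fully free for 17:30-17:55. Ines: not fully free for 17:30-17:55. Jonas: free for 17:30-17:55.

Alice, Ines, Yosef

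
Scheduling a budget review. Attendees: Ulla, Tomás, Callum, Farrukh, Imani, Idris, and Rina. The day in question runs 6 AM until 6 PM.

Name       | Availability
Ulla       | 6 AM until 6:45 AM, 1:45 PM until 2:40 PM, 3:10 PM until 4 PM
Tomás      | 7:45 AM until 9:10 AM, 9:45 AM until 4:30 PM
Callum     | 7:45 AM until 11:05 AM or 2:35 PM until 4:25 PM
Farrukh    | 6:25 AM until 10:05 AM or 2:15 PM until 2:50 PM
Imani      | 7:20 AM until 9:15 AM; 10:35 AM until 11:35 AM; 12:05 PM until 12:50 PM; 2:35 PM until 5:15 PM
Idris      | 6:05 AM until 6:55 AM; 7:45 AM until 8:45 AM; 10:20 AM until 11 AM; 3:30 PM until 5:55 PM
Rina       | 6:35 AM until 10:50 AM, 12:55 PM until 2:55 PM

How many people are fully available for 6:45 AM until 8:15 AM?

2

Farrukh and Rina can make the full 06:45-08:15 slot — that's 2.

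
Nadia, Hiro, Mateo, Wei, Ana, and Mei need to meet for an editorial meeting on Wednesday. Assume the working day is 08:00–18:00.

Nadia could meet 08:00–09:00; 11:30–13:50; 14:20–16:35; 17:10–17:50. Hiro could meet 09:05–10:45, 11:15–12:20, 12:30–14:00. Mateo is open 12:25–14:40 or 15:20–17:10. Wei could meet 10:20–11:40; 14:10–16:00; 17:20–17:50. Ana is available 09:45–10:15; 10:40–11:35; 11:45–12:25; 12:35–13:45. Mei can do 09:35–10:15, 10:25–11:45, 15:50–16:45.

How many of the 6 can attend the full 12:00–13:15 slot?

Nadia can make the full 12:00-13:15 slot — that's 1.

1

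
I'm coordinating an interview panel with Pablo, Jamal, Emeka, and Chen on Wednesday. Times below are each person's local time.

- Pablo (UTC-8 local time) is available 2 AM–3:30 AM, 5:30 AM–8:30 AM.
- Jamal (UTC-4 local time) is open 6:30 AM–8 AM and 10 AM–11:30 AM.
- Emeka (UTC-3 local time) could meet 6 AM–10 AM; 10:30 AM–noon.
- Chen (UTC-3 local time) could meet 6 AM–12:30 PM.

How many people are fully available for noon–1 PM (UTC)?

Pablo in UTC: 10:00-11:30, 13:30-16:30 (add 8h to convert from UTC-8).
Jamal in UTC: 10:30-12:00, 14:00-15:30 (add 4h to convert from UTC-4).
Emeka in UTC: 09:00-13:00, 13:30-15:00 (add 3h to convert from UTC-3).
Chen in UTC: 09:00-15:30 (add 3h to convert from UTC-3).
Emeka and Chen can make the full 12:00-13:00 slot — that's 2.

2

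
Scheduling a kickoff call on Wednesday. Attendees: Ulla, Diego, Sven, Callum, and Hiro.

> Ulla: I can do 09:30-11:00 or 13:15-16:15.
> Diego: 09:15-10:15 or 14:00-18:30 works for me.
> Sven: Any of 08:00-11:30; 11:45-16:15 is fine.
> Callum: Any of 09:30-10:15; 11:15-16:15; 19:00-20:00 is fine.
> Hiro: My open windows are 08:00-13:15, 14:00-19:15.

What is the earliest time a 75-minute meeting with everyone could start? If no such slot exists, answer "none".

Ulla ∩ Diego: 09:30-10:15, 14:00-16:15.
Ulla ∩ Diego ∩ Sven: 09:30-10:15, 14:00-16:15.
Ulla ∩ Diego ∩ Sven ∩ Callum: 09:30-10:15, 14:00-16:15.
Ulla ∩ Diego ∩ Sven ∩ Callum ∩ Hiro: 09:30-10:15, 14:00-16:15.
The first common window of at least 75 minutes is 14:00-16:15, so the earliest start is 14:00.

14:00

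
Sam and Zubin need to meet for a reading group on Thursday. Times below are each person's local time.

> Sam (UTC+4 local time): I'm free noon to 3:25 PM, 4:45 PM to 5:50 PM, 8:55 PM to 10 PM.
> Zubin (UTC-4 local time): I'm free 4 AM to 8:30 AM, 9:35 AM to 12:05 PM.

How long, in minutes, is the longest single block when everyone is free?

205

Sam in UTC: 08:00-11:25, 12:45-13:50, 16:55-18:00 (subtract 4h to convert from UTC+4).
Zubin in UTC: 08:00-12:30, 13:35-16:05 (add 4h to convert from UTC-4).
Sam ∩ Zubin: 08:00-11:25, 13:35-13:50.
Those are the intersection windows.
The longest is 08:00-11:25 at 205 minutes.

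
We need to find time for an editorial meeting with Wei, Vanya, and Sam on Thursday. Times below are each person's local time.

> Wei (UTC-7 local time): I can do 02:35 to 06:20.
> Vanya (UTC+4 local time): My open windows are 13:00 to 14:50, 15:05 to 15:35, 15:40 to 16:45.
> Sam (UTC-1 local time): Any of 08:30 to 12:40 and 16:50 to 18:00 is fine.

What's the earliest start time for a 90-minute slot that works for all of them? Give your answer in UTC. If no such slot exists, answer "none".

none

Wei in UTC: 09:35-13:20 (add 7h to convert from UTC-7).
Vanya in UTC: 09:00-10:50, 11:05-11:35, 11:40-12:45 (subtract 4h to convert from UTC+4).
Sam in UTC: 09:30-13:40, 17:50-19:00 (add 1h to convert from UTC-1).
Wei ∩ Vanya: 09:35-10:50, 11:05-11:35, 11:40-12:45.
Wei ∩ Vanya ∩ Sam: 09:35-10:50, 11:05-11:35, 11:40-12:45.
Those are the intersection windows.
No common window is at least 90 minutes long.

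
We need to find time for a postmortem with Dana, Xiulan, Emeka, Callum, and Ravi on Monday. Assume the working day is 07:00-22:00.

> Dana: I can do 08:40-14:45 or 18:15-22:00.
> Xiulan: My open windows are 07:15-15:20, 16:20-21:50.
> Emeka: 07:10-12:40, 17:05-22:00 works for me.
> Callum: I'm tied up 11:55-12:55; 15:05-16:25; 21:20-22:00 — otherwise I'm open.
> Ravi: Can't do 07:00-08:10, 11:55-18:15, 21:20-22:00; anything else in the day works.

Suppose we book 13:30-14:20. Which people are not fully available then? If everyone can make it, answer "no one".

Emeka, Ravi

Dana free: 08:40-14:45, 18:15-22:00.
Xiulan free: 07:15-15:20, 16:20-21:50.
Emeka free: 07:10-12:40, 17:05-22:00.
Callum free: 07:00-11:55, 12:55-15:05, 16:25-21:20 (invert busy blocks within the working day).
Ravi free: 08:10-11:55, 18:15-21:20 (invert busy blocks within the working day).
Dana: free for 13:30-14:20. Xiulan: free for 13:30-14:20. Emeka: not fully free for 13:30-14:20. Callum: free for 13:30-14:20. Ravi: not fully free for 13:30-14:20.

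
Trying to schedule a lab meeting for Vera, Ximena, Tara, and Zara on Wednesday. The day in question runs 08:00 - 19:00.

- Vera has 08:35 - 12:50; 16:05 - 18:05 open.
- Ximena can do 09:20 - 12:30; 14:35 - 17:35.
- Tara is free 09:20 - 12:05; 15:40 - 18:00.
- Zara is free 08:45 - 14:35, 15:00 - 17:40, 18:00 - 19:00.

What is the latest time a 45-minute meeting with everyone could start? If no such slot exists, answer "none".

16:50

Vera ∩ Ximena: 09:20-12:30, 16:05-17:35.
Vera ∩ Ximena ∩ Tara: 09:20-12:05, 16:05-17:35.
Vera ∩ Ximena ∩ Tara ∩ Zara: 09:20-12:05, 16:05-17:35.
So the common availability across everyone is 09:20-12:05, 16:05-17:35.
The last common window of at least 45 minutes is 16:05-17:35; a 45-minute meeting can start as late as 16:50 and still end by 17:35.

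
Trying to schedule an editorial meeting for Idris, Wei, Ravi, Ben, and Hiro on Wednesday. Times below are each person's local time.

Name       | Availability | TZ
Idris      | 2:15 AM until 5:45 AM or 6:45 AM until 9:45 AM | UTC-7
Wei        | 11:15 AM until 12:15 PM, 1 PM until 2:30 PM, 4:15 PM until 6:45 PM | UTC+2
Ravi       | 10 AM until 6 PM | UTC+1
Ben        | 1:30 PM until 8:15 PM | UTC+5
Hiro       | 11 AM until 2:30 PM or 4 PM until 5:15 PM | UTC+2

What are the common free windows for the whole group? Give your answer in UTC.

Idris in UTC: 09:15-12:45, 13:45-16:45 (add 7h to convert from UTC-7).
Wei in UTC: 09:15-10:15, 11:00-12:30, 14:15-16:45 (subtract 2h to convert from UTC+2).
Ravi in UTC: 09:00-17:00 (subtract 1h to convert from UTC+1).
Ben in UTC: 08:30-15:15 (subtract 5h to convert from UTC+5).
Hiro in UTC: 09:00-12:30, 14:00-15:15 (subtract 2h to convert from UTC+2).
Idris ∩ Wei: 09:15-10:15, 11:00-12:30, 14:15-16:45.
Idris ∩ Wei ∩ Ravi: 09:15-10:15, 11:00-12:30, 14:15-16:45.
Idris ∩ Wei ∩ Ravi ∩ Ben: 09:15-10:15, 11:00-12:30, 14:15-15:15.
Idris ∩ Wei ∩ Ravi ∩ Ben ∩ Hiro: 09:15-10:15, 11:00-12:30, 14:15-15:15.

09:15-10:15, 11:00-12:30, 14:15-15:15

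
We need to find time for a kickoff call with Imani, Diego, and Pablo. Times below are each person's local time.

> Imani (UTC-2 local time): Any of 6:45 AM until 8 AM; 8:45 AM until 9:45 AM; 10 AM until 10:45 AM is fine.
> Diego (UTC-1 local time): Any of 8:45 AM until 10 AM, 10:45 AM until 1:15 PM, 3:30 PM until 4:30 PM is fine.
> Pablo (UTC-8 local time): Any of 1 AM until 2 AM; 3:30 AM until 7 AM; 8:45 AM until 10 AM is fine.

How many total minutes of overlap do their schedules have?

60

Imani in UTC: 08:45-10:00, 10:45-11:45, 12:00-12:45 (add 2h to convert from UTC-2).
Diego in UTC: 09:45-11:00, 11:45-14:15, 16:30-17:30 (add 1h to convert from UTC-1).
Pablo in UTC: 09:00-10:00, 11:30-15:00, 16:45-18:00 (add 8h to convert from UTC-8).
Imani ∩ Diego: 09:45-10:00, 10:45-11:00, 12:00-12:45.
Imani ∩ Diego ∩ Pablo: 09:45-10:00, 12:00-12:45.
Summing the common windows: 15 + 45 = 60 minutes.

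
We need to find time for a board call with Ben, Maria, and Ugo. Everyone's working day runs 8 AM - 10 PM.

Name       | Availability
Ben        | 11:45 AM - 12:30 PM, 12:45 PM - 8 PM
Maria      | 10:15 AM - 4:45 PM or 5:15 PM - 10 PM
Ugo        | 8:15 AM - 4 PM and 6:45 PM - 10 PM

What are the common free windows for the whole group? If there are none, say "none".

Ben ∩ Maria: 11:45-12:30, 12:45-16:45, 17:15-20:00.
Ben ∩ Maria ∩ Ugo: 11:45-12:30, 12:45-16:00, 18:45-20:00.

11:45-12:30, 12:45-16:00, 18:45-20:00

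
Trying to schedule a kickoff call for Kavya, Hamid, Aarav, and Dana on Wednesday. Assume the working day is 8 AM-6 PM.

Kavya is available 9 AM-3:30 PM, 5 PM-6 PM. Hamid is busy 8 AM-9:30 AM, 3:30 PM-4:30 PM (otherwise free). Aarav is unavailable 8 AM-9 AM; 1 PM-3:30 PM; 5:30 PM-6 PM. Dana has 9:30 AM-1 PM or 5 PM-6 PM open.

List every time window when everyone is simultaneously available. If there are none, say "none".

Kavya free: 09:00-15:30, 17:00-18:00.
Hamid free: 09:30-15:30, 16:30-18:00 (invert busy blocks within the working day).
Aarav free: 09:00-13:00, 15:30-17:30 (invert busy blocks within the working day).
Dana free: 09:30-13:00, 17:00-18:00.
Kavya ∩ Hamid: 09:30-15:30, 17:00-18:00.
Kavya ∩ Hamid ∩ Aarav: 09:30-13:00, 17:00-17:30.
Kavya ∩ Hamid ∩ Aarav ∩ Dana: 09:30-13:00, 17:00-17:30.

09:30-13:00, 17:00-17:30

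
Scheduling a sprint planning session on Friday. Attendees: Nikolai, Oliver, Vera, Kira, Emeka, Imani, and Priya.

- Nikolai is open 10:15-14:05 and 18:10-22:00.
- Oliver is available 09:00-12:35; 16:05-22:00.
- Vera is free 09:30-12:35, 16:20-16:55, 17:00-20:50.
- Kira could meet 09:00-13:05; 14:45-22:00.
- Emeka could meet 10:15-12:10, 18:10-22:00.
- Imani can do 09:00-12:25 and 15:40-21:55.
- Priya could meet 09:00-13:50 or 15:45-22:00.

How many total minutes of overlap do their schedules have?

275

Nikolai ∩ Oliver: 10:15-12:35, 18:10-22:00.
Nikolai ∩ Oliver ∩ Vera: 10:15-12:35, 18:10-20:50.
Nikolai ∩ Oliver ∩ Vera ∩ Kira: 10:15-12:35, 18:10-20:50.
Nikolai ∩ Oliver ∩ Vera ∩ Kira ∩ Emeka: 10:15-12:10, 18:10-20:50.
Nikolai ∩ Oliver ∩ Vera ∩ Kira ∩ Emeka ∩ Imani: 10:15-12:10, 18:10-20:50.
Nikolai ∩ Oliver ∩ Vera ∩ Kira ∩ Emeka ∩ Imani ∩ Priya: 10:15-12:10, 18:10-20:50.
Those are the intersection windows.
Summing the common windows: 115 + 160 = 275 minutes.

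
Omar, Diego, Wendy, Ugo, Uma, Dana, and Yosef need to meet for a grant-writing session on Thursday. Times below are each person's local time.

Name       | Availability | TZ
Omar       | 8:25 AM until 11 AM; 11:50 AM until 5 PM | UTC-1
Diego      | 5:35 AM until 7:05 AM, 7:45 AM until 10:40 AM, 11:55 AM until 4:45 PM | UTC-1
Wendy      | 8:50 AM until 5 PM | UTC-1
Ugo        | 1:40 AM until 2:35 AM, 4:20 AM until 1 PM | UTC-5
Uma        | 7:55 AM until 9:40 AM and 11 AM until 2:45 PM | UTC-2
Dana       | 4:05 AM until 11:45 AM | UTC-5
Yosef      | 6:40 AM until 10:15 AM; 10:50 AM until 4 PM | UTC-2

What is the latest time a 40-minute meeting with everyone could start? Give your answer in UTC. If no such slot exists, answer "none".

16:05

Omar in UTC: 09:25-12:00, 12:50-18:00 (add 1h to convert from UTC-1).
Diego in UTC: 06:35-08:05, 08:45-11:40, 12:55-17:45 (add 1h to convert from UTC-1).
Wendy in UTC: 09:50-18:00 (add 1h to convert from UTC-1).
Ugo in UTC: 06:40-07:35, 09:20-18:00 (add 5h to convert from UTC-5).
Uma in UTC: 09:55-11:40, 13:00-16:45 (add 2h to convert from UTC-2).
Dana in UTC: 09:05-16:45 (add 5h to convert from UTC-5).
Yosef in UTC: 08:40-12:15, 12:50-18:00 (add 2h to convert from UTC-2).
Omar ∩ Diego: 09:25-11:40, 12:55-17:45.
Omar ∩ Diego ∩ Wendy: 09:50-11:40, 12:55-17:45.
Omar ∩ Diego ∩ Wendy ∩ Ugo: 09:50-11:40, 12:55-17:45.
Omar ∩ Diego ∩ Wendy ∩ Ugo ∩ Uma: 09:55-11:40, 13:00-16:45.
Omar ∩ Diego ∩ Wendy ∩ Ugo ∩ Uma ∩ Dana: 09:55-11:40, 13:00-16:45.
Omar ∩ Diego ∩ Wendy ∩ Ugo ∩ Uma ∩ Dana ∩ Yosef: 09:55-11:40, 13:00-16:45.
The last common window of at least 40 minutes is 13:00-16:45; a 40-minute meeting can start as late as 16:05 and still end by 16:45.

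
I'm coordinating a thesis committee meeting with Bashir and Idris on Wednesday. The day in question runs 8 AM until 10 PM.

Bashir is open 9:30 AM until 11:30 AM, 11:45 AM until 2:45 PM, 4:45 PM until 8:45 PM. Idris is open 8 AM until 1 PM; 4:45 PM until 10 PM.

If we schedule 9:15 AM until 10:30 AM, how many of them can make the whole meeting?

Idris can make the full 09:15-10:30 slot — that's 1.

1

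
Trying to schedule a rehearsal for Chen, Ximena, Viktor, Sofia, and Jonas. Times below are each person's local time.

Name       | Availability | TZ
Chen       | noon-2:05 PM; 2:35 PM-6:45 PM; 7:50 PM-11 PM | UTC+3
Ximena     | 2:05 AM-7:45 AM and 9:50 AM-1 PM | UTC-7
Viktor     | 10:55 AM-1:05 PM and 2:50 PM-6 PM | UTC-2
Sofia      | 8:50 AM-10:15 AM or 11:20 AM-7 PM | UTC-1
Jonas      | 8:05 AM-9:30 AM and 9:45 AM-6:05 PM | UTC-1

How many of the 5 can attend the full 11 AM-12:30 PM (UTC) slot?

2

Chen in UTC: 09:00-11:05, 11:35-15:45, 16:50-20:00 (subtract 3h to convert from UTC+3).
Ximena in UTC: 09:05-14:45, 16:50-20:00 (add 7h to convert from UTC-7).
Viktor in UTC: 12:55-15:05, 16:50-20:00 (add 2h to convert from UTC-2).
Sofia in UTC: 09:50-11:15, 12:20-20:00 (add 1h to convert from UTC-1).
Jonas in UTC: 09:05-10:30, 10:45-19:05 (add 1h to convert from UTC-1).
Ximena and Jonas can make the full 11:00-12:30 slot — that's 2.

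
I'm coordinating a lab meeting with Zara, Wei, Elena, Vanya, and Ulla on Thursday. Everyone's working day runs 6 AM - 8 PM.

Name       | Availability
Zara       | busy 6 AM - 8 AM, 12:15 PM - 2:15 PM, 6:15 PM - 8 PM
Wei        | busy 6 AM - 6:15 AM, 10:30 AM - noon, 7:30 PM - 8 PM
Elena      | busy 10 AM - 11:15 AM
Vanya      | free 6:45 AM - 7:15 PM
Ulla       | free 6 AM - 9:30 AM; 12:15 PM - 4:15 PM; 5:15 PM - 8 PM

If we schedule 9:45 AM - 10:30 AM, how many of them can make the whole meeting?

3

Zara free: 08:00-12:15, 14:15-18:15 (invert busy blocks within the working day).
Wei free: 06:15-10:30, 12:00-19:30 (invert busy blocks within the working day).
Elena free: 06:00-10:00, 11:15-20:00 (invert busy blocks within the working day).
Vanya free: 06:45-19:15.
Ulla free: 06:00-09:30, 12:15-16:15, 17:15-20:00.
Zara, Wei, and Vanya can make the full 09:45-10:30 slot — that's 3.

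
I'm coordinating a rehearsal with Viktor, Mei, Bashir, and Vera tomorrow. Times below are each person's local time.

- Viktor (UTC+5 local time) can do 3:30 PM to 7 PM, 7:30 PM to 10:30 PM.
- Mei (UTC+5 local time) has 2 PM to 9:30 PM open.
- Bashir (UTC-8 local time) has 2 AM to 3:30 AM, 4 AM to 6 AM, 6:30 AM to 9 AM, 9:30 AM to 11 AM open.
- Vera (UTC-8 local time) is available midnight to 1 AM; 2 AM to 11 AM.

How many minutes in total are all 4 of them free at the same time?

300

Viktor in UTC: 10:30-14:00, 14:30-17:30 (subtract 5h to convert from UTC+5).
Mei in UTC: 09:00-16:30 (subtract 5h to convert from UTC+5).
Bashir in UTC: 10:00-11:30, 12:00-14:00, 14:30-17:00, 17:30-19:00 (add 8h to convert from UTC-8).
Vera in UTC: 08:00-09:00, 10:00-19:00 (add 8h to convert from UTC-8).
Viktor ∩ Mei: 10:30-14:00, 14:30-16:30.
Viktor ∩ Mei ∩ Bashir: 10:30-11:30, 12:00-14:00, 14:30-16:30.
Viktor ∩ Mei ∩ Bashir ∩ Vera: 10:30-11:30, 12:00-14:00, 14:30-16:30.
Summing the common windows: 60 + 120 + 120 = 300 minutes.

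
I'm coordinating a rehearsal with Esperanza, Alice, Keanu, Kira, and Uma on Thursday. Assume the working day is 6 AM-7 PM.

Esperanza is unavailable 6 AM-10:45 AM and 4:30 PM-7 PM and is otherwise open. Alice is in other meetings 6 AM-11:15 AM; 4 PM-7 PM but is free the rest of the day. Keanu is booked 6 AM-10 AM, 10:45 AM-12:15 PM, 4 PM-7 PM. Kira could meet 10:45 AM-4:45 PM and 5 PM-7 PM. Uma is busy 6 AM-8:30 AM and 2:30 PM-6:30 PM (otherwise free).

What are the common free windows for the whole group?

Esperanza free: 10:45-16:30 (invert busy blocks within the working day).
Alice free: 11:15-16:00 (invert busy blocks within the working day).
Keanu free: 10:00-10:45, 12:15-16:00 (invert busy blocks within the working day).
Kira free: 10:45-16:45, 17:00-19:00.
Uma free: 08:30-14:30, 18:30-19:00 (invert busy blocks within the working day).
Esperanza ∩ Alice: 11:15-16:00.
Esperanza ∩ Alice ∩ Keanu: 12:15-16:00.
Esperanza ∩ Alice ∩ Keanu ∩ Kira: 12:15-16:00.
Esperanza ∩ Alice ∩ Keanu ∩ Kira ∩ Uma: 12:15-14:30.
Those are the intersection windows.

12:15-14:30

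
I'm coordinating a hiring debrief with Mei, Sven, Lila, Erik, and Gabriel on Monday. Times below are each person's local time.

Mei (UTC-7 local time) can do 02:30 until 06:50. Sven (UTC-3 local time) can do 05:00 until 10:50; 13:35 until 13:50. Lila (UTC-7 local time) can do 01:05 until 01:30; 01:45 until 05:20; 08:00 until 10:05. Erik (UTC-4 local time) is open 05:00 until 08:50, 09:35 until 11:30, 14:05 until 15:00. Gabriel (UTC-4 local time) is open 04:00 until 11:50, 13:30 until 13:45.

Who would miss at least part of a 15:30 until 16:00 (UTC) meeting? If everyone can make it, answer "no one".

Erik, Gabriel, Mei, Sven

Mei in UTC: 09:30-13:50 (add 7h to convert from UTC-7).
Sven in UTC: 08:00-13:50, 16:35-16:50 (add 3h to convert from UTC-3).
Lila in UTC: 08:05-08:30, 08:45-12:20, 15:00-17:05 (add 7h to convert from UTC-7).
Erik in UTC: 09:00-12:50, 13:35-15:30, 18:05-19:00 (add 4h to convert from UTC-4).
Gabriel in UTC: 08:00-15:50, 17:30-17:45 (add 4h to convert from UTC-4).
Mei: not fully free for 15:30-16:00. Sven: not fully free for 15:30-16:00. Lila: free for 15:30-16:00. Erik: not fully free for 15:30-16:00. Gabriel: not fully free for 15:30-16:00.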